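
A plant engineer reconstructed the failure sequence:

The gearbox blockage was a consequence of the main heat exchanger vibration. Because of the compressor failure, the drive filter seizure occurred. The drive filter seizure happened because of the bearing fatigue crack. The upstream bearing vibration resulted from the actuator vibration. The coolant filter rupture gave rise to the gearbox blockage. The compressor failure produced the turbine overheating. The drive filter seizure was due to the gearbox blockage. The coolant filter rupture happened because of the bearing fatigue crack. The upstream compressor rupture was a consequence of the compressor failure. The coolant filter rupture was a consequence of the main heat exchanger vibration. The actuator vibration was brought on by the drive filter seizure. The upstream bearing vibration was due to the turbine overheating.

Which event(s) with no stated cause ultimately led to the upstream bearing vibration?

the bearing fatigue crack, the compressor failure, the main heat exchanger vibration

Tracing upstream from the upstream bearing vibration: the upstream bearing vibration ← the actuator vibration ← the drive filter seizure ← the bearing fatigue crack.
A separate upstream branch: the upstream bearing vibration ← the turbine overheating ← the compressor failure.
A separate upstream branch: the upstream bearing vibration ← the actuator vibration ← the drive filter seizure ← the gearbox blockage ← the main heat exchanger vibration.
Each of those chain origins has no stated cause.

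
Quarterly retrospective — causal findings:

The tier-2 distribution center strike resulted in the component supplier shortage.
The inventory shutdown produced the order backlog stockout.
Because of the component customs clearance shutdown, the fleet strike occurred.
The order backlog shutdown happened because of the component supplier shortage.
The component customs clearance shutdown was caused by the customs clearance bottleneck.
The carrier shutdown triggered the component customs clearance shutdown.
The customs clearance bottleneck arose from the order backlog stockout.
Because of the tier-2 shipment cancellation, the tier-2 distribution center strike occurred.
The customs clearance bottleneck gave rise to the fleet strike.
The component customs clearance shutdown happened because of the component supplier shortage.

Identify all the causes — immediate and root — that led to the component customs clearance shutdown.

the carrier shutdown, the component supplier shortage, the customs clearance bottleneck, the inventory shutdown, the order backlog stockout, the tier-2 distribution center strike, the tier-2 shipment cancellation

Immediate causes of the component customs clearance shutdown: the component supplier shortage, the carrier shutdown, the customs clearance bottleneck.
Further upstream: the tier-2 shipment cancellation, the tier-2 distribution center strike, the inventory shutdown, the order backlog stockout.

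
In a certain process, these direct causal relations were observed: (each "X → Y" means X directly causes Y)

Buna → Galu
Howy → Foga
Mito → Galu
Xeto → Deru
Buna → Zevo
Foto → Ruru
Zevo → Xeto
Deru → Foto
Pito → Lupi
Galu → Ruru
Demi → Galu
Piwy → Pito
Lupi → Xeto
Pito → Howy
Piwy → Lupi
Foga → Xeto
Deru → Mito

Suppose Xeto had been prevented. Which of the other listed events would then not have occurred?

Downstream of Xeto: Deru, Mito, Galu, Foto, Ruru.
Of those, still caused via another path: Galu, Ruru.
The remainder have no surviving cause.

Deru, Foto, Mito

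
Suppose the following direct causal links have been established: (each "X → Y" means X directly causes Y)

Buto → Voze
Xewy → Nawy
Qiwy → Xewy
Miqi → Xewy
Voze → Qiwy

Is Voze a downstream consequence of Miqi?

No

Miqi leads to Xewy, Nawy; Voze is not among them.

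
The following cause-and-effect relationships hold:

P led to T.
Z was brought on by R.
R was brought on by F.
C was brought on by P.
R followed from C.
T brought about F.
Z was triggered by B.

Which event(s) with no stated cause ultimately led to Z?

B, P

Tracing upstream from Z: Z ← R ← C ← P.
A separate upstream branch: Z ← B.
Each of those chain origins has no stated cause.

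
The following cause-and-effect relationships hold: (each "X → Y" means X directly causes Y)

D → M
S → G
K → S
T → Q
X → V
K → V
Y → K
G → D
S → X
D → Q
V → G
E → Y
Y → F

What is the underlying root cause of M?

E

Tracing upstream from M: M ← D ← G ← S ← K ← Y ← E.
E has no stated cause, so it is the root.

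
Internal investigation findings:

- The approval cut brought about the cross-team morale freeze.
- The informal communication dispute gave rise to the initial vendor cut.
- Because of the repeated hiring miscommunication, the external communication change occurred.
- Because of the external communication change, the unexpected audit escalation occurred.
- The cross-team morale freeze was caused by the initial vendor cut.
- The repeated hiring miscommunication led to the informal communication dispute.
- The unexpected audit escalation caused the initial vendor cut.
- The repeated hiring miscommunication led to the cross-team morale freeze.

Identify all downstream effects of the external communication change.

the cross-team morale freeze, the initial vendor cut, the unexpected audit escalation

Direct effects: the unexpected audit escalation.
2 steps out: the initial vendor cut.
3 steps out: the cross-team morale freeze.
Not reachable from it: the approval cut, the repeated hiring miscommunication, the informal communication dispute.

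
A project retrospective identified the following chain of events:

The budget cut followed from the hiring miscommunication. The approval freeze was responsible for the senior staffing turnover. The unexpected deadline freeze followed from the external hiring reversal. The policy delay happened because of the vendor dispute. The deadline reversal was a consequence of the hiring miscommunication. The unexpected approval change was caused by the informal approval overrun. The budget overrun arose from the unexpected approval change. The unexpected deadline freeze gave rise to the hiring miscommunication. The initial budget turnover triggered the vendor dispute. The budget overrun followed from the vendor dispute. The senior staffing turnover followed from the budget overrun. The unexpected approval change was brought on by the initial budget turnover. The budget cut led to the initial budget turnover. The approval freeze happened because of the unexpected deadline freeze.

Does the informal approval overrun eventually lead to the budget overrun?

There is a causal chain: the informal approval overrun → the unexpected approval change → the budget overrun.

Yes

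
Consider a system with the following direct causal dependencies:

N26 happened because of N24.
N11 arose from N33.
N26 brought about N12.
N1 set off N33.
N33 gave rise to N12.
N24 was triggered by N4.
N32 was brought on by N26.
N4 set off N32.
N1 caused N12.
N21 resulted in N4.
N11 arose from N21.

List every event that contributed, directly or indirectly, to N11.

Immediate causes of N11: N21, N33.
Further upstream: N1.

N1, N21, N33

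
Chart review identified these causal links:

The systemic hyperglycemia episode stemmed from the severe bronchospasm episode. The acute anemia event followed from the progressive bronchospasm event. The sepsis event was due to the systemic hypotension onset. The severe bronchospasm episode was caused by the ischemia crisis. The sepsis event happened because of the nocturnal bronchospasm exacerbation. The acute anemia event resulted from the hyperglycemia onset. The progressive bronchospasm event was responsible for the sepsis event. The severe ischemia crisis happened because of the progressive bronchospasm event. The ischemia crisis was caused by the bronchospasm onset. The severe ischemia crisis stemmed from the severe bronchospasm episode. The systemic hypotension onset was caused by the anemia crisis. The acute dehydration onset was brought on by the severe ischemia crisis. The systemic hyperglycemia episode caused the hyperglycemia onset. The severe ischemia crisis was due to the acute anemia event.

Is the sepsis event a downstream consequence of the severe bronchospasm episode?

No

The severe bronchospasm episode leads to the systemic hyperglycemia episode, the hyperglycemia onset, the acute anemia event, the severe ischemia crisis, the acute dehydration onset; the sepsis event is not among them.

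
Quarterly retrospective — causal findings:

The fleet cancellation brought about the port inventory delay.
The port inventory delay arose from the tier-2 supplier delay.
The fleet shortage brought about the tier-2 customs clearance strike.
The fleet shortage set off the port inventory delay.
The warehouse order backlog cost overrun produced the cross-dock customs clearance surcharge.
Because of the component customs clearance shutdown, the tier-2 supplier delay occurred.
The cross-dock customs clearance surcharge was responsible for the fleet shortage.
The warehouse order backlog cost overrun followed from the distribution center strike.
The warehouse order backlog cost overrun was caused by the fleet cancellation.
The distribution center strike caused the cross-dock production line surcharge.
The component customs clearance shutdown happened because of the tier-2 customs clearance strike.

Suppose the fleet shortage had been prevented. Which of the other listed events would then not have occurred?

the component customs clearance shutdown, the tier-2 customs clearance strike, the tier-2 supplier delay

Downstream of the fleet shortage: the tier-2 customs clearance strike, the component customs clearance shutdown, the tier-2 supplier delay, the port inventory delay.
Of those, still caused via another path: the port inventory delay.
The remainder have no surviving cause.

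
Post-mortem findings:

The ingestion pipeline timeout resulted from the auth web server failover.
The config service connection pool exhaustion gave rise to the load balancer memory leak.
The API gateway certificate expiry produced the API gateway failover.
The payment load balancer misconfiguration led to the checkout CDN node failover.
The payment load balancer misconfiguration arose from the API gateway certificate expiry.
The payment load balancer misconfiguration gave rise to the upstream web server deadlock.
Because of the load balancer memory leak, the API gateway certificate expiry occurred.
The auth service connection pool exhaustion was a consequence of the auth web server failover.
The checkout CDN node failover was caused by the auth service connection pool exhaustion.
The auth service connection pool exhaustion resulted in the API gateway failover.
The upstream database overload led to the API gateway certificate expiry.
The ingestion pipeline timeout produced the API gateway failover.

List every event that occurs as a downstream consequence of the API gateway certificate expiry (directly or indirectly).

the API gateway failover, the checkout CDN node failover, the payment load balancer misconfiguration, the upstream web server deadlock

Direct effects: the API gateway failover, the payment load balancer misconfiguration.
2 steps out: the checkout CDN node failover, the upstream web server deadlock.
Not reachable from it: the auth web server failover, the ingestion pipeline timeout, the config service connection pool exhaustion, the auth service connection pool exhaustion, the load balancer memory leak, the upstream database overload.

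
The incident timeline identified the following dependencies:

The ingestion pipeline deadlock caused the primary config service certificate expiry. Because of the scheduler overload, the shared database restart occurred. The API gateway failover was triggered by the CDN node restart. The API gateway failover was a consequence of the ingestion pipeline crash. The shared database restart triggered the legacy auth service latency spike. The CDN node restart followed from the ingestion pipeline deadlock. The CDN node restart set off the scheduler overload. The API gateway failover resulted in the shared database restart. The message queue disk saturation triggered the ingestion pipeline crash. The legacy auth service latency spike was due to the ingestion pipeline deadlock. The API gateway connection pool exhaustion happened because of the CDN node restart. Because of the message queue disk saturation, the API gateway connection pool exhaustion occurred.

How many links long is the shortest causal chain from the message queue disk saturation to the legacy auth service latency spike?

Shortest chain: the message queue disk saturation → the ingestion pipeline crash → the API gateway failover → the shared database restart → the legacy auth service latency spike.

4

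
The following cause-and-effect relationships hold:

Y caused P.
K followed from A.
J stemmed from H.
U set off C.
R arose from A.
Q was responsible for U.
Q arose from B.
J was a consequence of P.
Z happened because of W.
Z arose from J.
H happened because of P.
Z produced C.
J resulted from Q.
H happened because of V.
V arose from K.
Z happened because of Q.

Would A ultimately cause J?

There is a causal chain: A → K → V → H → J.

Yes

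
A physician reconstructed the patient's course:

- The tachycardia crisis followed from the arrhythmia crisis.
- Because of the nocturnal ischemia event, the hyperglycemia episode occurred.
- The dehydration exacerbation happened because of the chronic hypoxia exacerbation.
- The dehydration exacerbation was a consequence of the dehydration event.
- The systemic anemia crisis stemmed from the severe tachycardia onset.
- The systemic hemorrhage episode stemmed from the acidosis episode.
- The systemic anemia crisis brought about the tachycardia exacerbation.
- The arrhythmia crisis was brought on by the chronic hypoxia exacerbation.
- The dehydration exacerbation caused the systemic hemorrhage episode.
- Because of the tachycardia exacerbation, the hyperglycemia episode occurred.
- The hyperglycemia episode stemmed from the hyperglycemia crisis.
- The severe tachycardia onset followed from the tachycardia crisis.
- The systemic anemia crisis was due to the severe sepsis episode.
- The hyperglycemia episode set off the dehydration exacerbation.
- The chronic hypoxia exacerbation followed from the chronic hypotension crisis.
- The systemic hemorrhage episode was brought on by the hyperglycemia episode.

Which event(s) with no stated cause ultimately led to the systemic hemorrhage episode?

Tracing upstream from the systemic hemorrhage episode: the systemic hemorrhage episode ← the dehydration exacerbation ← the chronic hypoxia exacerbation ← the chronic hypotension crisis.
A separate upstream branch: the systemic hemorrhage episode ← the hyperglycemia episode ← the tachycardia exacerbation ← the systemic anemia crisis ← the severe sepsis episode.
A separate upstream branch: the systemic hemorrhage episode ← the acidosis episode.
A separate upstream branch: the systemic hemorrhage episode ← the dehydration exacerbation ← the dehydration event.
A separate upstream branch: the systemic hemorrhage episode ← the hyperglycemia episode ← the nocturnal ischemia event.
A separate upstream branch: the systemic hemorrhage episode ← the hyperglycemia episode ← the hyperglycemia crisis.
Each of those chain origins has no stated cause.

the acidosis episode, the chronic hypotension crisis, the dehydration event, the hyperglycemia crisis, the nocturnal ischemia event, the severe sepsis episode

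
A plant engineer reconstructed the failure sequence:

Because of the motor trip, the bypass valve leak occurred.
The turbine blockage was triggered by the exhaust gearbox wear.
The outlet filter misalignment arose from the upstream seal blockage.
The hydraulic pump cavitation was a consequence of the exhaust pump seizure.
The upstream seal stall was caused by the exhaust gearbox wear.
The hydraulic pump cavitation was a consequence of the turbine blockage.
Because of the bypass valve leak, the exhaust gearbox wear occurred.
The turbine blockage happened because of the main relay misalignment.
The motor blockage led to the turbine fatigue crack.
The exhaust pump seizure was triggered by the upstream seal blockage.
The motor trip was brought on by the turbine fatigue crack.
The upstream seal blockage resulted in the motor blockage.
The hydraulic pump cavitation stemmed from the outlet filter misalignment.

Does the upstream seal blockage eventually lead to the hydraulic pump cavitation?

Yes

There is a causal chain: the upstream seal blockage → the exhaust pump seizure → the hydraulic pump cavitation.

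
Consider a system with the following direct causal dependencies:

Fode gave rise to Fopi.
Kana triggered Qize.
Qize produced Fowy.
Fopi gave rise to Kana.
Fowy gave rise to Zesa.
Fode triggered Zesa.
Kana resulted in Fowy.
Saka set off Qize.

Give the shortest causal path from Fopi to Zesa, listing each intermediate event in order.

Fopi → Kana → Fowy → Zesa

Fopi → Kana
Kana → Fowy
Fowy → Zesa
Length: 3 steps.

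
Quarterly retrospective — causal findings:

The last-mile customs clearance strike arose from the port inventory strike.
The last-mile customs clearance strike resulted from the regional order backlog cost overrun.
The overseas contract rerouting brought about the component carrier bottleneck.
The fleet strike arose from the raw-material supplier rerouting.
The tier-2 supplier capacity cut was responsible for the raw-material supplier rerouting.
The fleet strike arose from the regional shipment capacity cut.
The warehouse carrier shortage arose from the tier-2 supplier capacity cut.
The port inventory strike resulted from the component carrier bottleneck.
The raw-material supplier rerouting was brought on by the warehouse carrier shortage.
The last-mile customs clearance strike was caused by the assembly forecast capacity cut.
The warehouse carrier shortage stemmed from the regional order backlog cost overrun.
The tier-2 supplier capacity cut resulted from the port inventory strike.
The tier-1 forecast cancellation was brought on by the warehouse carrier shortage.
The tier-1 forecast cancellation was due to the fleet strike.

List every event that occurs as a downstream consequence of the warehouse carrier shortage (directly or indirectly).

the fleet strike, the raw-material supplier rerouting, the tier-1 forecast cancellation

Direct effects: the raw-material supplier rerouting, the tier-1 forecast cancellation.
2 steps out: the fleet strike.
Not reachable from it: the assembly forecast capacity cut, the overseas contract rerouting, the component carrier bottleneck, the port inventory strike, the tier-2 supplier capacity cut, the regional order backlog cost overrun, the regional shipment capacity cut, the last-mile customs clearance strike.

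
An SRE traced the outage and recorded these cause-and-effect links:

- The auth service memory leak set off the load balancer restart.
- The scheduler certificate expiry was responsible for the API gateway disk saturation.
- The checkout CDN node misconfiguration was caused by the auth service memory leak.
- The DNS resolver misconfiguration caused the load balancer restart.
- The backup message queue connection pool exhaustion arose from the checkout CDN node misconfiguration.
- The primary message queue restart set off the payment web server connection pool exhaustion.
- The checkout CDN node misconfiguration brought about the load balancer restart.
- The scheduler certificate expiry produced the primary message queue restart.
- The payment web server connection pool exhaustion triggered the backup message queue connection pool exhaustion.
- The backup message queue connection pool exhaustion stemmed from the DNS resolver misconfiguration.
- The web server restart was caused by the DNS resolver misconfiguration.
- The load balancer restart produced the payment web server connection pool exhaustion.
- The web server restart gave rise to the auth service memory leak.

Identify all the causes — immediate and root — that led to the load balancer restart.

the DNS resolver misconfiguration, the auth service memory leak, the checkout CDN node misconfiguration, the web server restart

Immediate causes of the load balancer restart: the DNS resolver misconfiguration, the auth service memory leak, the checkout CDN node misconfiguration.
Further upstream: the web server restart.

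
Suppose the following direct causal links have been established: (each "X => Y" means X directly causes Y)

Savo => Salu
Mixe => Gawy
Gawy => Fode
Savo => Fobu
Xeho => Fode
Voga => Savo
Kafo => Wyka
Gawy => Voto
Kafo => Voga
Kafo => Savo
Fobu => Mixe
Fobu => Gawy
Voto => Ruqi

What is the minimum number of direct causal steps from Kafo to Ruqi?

Shortest chain: Kafo → Savo → Fobu → Gawy → Voto → Ruqi.

5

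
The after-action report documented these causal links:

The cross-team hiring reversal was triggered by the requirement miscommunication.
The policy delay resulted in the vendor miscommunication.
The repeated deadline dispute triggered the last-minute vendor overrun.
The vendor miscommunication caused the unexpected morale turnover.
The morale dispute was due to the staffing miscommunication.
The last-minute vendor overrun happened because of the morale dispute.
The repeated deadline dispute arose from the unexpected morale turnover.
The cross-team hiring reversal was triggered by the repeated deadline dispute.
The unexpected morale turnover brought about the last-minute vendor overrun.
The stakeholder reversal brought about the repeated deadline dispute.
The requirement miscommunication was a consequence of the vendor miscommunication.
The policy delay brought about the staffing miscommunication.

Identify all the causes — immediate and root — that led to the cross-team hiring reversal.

Immediate causes of the cross-team hiring reversal: the requirement miscommunication, the repeated deadline dispute.
Further upstream: the policy delay, the stakeholder reversal, the vendor miscommunication, the unexpected morale turnover.

the policy delay, the repeated deadline dispute, the requirement miscommunication, the stakeholder reversal, the unexpected morale turnover, the vendor miscommunication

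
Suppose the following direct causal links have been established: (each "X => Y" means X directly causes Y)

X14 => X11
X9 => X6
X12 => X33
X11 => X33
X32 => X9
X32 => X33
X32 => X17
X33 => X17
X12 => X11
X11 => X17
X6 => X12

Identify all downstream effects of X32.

Direct effects: X9, X33, X17.
2 steps out: X6.
3 steps out: X12.
4 steps out: X11.
Not reachable from it: X14.

X11, X12, X17, X33, X6, X9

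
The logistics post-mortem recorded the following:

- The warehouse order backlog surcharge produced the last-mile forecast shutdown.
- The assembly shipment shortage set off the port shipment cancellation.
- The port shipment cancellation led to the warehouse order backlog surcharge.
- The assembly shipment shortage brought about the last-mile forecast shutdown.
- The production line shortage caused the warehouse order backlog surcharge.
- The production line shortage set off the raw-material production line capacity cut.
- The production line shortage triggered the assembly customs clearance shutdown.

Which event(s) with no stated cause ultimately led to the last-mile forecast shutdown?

Tracing upstream from the last-mile forecast shutdown: the last-mile forecast shutdown ← the warehouse order backlog surcharge ← the production line shortage.
A separate upstream branch: the last-mile forecast shutdown ← the assembly shipment shortage.
Each of those chain origins has no stated cause.

the assembly shipment shortage, the production line shortage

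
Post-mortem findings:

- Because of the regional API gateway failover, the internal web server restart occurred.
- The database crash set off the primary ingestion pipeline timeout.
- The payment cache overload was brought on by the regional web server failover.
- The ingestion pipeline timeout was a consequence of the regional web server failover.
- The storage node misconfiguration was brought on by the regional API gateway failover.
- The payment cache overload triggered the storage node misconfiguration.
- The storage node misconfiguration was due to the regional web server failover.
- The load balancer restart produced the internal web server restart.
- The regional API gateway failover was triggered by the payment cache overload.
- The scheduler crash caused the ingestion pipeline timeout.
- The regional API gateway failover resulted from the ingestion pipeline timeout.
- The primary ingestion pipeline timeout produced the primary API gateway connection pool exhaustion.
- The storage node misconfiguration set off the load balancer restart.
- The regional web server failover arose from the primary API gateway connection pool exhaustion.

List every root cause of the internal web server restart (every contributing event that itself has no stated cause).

Tracing upstream from the internal web server restart: the internal web server restart ← the regional API gateway failover ← the payment cache overload ← the regional web server failover ← the primary API gateway connection pool exhaustion ← the primary ingestion pipeline timeout ← the database crash.
A separate upstream branch: the internal web server restart ← the regional API gateway failover ← the ingestion pipeline timeout ← the scheduler crash.
Each of those chain origins has no stated cause.

the database crash, the scheduler crash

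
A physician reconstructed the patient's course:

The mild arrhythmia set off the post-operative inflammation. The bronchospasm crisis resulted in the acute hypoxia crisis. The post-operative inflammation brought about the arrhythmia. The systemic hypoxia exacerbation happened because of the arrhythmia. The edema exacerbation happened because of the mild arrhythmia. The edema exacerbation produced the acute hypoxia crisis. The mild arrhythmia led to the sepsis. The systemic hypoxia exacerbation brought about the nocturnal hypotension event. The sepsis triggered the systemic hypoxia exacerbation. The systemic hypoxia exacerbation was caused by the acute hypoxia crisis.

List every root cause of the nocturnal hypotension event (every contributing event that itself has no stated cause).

Tracing upstream from the nocturnal hypotension event: the nocturnal hypotension event ← the systemic hypoxia exacerbation ← the sepsis ← the mild arrhythmia.
A separate upstream branch: the nocturnal hypotension event ← the systemic hypoxia exacerbation ← the acute hypoxia crisis ← the bronchospasm crisis.
Each of those chain origins has no stated cause.

the bronchospasm crisis, the mild arrhythmia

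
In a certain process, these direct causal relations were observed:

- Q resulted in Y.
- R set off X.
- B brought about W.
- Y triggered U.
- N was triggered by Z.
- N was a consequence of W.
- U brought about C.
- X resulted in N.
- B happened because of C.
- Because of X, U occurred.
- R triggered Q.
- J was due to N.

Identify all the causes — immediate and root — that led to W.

B, C, Q, R, U, X, Y

Immediate cause of W: B.
Further upstream: R, Q, X, Y, U, C.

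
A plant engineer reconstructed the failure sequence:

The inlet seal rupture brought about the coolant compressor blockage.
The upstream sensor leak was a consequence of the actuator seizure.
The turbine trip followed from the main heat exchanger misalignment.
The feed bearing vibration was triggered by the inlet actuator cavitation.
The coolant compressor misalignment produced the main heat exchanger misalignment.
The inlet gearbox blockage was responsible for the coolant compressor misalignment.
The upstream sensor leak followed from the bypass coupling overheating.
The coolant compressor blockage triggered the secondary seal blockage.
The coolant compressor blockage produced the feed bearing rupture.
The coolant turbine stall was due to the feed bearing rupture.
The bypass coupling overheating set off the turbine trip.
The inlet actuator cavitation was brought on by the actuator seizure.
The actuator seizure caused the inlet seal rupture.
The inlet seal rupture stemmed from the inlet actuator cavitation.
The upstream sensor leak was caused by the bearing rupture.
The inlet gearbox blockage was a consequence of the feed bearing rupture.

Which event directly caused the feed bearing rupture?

the coolant compressor blockage

Upstream contributors include the actuator seizure, the inlet actuator cavitation, the inlet seal rupture, but only the coolant compressor blockage feeds directly into the feed bearing rupture.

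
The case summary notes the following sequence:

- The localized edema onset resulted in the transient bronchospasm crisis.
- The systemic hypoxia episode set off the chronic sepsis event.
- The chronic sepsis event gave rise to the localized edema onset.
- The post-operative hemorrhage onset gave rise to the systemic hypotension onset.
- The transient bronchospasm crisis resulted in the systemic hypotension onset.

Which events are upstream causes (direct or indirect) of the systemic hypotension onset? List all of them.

Immediate causes of the systemic hypotension onset: the transient bronchospasm crisis, the post-operative hemorrhage onset.
Further upstream: the systemic hypoxia episode, the chronic sepsis event, the localized edema onset.

the chronic sepsis event, the localized edema onset, the post-operative hemorrhage onset, the systemic hypoxia episode, the transient bronchospasm crisis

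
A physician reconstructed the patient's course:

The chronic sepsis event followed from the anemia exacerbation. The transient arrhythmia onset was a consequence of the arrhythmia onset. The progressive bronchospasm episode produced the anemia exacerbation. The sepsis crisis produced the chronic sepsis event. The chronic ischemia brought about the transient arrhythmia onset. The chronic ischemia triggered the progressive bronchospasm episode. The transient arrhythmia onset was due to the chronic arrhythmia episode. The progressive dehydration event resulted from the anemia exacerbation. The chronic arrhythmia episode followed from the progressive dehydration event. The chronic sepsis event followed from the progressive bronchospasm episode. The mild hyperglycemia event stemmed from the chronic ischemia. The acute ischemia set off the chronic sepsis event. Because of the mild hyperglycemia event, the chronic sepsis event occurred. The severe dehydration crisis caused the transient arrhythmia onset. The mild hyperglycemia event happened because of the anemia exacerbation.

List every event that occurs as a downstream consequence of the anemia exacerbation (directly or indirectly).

Direct effects: the mild hyperglycemia event, the progressive dehydration event, the chronic sepsis event.
2 steps out: the chronic arrhythmia episode.
3 steps out: the transient arrhythmia onset.
Not reachable from it: the chronic ischemia, the progressive bronchospasm episode, the severe dehydration crisis, the sepsis crisis, the acute ischemia, the arrhythmia onset.

the chronic arrhythmia episode, the chronic sepsis event, the mild hyperglycemia event, the progressive dehydration event, the transient arrhythmia onset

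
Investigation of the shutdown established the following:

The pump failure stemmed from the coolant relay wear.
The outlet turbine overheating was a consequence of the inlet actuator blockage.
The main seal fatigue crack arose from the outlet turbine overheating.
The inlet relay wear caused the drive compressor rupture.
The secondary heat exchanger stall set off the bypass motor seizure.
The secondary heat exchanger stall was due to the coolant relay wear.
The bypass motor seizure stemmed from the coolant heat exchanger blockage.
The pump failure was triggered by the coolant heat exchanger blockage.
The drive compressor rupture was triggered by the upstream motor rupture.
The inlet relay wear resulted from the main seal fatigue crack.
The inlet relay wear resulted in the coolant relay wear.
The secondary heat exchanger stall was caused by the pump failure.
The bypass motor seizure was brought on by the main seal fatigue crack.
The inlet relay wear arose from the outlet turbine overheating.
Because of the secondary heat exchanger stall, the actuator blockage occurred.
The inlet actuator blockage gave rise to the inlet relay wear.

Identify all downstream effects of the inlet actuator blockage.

the actuator blockage, the bypass motor seizure, the coolant relay wear, the drive compressor rupture, the inlet relay wear, the main seal fatigue crack, the outlet turbine overheating, the pump failure, the secondary heat exchanger stall

Direct effects: the outlet turbine overheating, the inlet relay wear.
2 steps out: the main seal fatigue crack, the coolant relay wear, the drive compressor rupture.
3 steps out: the pump failure, the secondary heat exchanger stall, the bypass motor seizure.
4 steps out: the actuator blockage.
Not reachable from it: the coolant heat exchanger blockage, the upstream motor rupture.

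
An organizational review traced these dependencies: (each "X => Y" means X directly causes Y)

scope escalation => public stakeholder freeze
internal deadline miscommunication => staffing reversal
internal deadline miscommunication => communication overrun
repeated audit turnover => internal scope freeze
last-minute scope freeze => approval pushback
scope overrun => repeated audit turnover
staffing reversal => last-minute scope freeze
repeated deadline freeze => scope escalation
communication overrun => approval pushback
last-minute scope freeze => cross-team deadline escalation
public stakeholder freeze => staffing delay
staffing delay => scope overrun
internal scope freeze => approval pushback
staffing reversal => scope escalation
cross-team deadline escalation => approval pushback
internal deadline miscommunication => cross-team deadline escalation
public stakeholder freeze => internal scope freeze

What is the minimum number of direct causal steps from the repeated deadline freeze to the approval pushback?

4

Shortest chain: the repeated deadline freeze → the scope escalation → the public stakeholder freeze → the internal scope freeze → the approval pushback.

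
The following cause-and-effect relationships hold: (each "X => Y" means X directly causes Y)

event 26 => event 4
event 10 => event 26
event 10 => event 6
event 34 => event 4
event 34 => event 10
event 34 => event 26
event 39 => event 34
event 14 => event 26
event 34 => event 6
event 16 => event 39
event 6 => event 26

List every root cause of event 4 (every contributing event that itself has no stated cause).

event 14, event 16

Tracing upstream from event 4: event 4 ← event 34 ← event 39 ← event 16.
A separate upstream branch: event 4 ← event 26 ← event 14.
Each of those chain origins has no stated cause.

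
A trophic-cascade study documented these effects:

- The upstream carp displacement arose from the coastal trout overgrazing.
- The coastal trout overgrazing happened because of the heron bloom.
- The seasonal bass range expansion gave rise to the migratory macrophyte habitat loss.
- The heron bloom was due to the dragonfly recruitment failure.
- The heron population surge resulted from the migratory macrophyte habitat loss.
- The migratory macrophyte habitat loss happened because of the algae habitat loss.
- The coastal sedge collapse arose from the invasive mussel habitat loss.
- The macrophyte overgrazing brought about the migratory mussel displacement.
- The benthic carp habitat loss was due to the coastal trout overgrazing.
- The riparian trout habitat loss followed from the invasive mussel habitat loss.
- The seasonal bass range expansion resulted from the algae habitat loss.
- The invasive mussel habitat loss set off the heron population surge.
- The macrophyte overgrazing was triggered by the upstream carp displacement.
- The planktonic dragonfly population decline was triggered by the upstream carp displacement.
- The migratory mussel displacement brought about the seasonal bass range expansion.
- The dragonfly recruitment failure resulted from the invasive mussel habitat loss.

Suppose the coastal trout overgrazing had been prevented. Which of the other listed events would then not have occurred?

the benthic carp habitat loss, the macrophyte overgrazing, the migratory mussel displacement, the planktonic dragonfly population decline, the upstream carp displacement

Downstream of the coastal trout overgrazing: the upstream carp displacement, the planktonic dragonfly population decline, the macrophyte overgrazing, the migratory mussel displacement, the seasonal bass range expansion, the benthic carp habitat loss, the migratory macrophyte habitat loss, the heron population surge.
Of those, still caused via another path: the seasonal bass range expansion, the migratory macrophyte habitat loss, the heron population surge.
The remainder have no surviving cause.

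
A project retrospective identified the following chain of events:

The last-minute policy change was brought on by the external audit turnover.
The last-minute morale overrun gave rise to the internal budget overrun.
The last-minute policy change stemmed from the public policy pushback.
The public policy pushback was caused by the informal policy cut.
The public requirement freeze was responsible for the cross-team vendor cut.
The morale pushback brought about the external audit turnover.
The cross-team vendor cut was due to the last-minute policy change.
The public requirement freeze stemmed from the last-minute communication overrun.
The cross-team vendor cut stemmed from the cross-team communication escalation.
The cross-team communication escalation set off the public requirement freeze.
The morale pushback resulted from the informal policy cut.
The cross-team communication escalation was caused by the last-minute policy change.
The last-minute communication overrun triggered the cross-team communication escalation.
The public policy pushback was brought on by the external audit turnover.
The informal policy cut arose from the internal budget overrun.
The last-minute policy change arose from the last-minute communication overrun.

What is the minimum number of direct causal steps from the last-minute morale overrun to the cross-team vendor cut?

5

Shortest chain: the last-minute morale overrun → the internal budget overrun → the informal policy cut → the public policy pushback → the last-minute policy change → the cross-team vendor cut.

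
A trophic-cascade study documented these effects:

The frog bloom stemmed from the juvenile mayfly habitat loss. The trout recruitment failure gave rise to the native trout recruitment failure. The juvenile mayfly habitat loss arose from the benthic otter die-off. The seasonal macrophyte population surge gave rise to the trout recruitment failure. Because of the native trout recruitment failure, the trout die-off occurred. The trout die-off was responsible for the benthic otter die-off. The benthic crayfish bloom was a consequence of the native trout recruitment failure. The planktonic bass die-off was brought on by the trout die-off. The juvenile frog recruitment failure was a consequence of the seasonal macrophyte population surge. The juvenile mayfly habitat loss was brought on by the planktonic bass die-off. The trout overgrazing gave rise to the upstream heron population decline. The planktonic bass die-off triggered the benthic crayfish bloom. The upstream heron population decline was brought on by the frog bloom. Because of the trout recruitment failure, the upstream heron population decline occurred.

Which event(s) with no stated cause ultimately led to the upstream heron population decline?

the seasonal macrophyte population surge, the trout overgrazing

Tracing upstream from the upstream heron population decline: the upstream heron population decline ← the trout recruitment failure ← the seasonal macrophyte population surge.
A separate upstream branch: the upstream heron population decline ← the trout overgrazing.
Each of those chain origins has no stated cause.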